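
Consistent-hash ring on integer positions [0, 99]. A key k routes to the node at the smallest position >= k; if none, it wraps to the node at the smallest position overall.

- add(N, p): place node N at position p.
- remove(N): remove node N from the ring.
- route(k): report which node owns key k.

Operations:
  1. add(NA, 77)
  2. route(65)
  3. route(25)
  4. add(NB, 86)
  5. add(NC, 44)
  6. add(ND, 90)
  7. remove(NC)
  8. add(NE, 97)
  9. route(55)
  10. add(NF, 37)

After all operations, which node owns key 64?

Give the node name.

Op 1: add NA@77 -> ring=[77:NA]
Op 2: route key 65: smallest pos >= 65 is 77 -> NA
Op 3: route key 25: smallest pos >= 25 is 77 -> NA
Op 4: add NB@86 -> ring=[77:NA,86:NB]
Op 5: add NC@44 -> ring=[44:NC,77:NA,86:NB]
Op 6: add ND@90 -> ring=[44:NC,77:NA,86:NB,90:ND]
Op 7: remove NC -> ring=[77:NA,86:NB,90:ND]
Op 8: add NE@97 -> ring=[77:NA,86:NB,90:ND,97:NE]
Op 9: route key 55: smallest pos >= 55 is 77 -> NA
Op 10: add NF@37 -> ring=[37:NF,77:NA,86:NB,90:ND,97:NE]
Final route key 64: smallest pos >= 64 is 77 -> NA

Answer: NA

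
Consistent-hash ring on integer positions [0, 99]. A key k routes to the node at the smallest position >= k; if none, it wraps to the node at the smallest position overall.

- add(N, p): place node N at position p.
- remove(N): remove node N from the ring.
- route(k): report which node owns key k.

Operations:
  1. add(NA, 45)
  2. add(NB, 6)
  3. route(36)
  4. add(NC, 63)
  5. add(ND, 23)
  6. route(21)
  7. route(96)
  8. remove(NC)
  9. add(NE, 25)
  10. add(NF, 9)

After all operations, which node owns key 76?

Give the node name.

Op 1: add NA@45 -> ring=[45:NA]
Op 2: add NB@6 -> ring=[6:NB,45:NA]
Op 3: route key 36: smallest pos >= 36 is 45 -> NA
Op 4: add NC@63 -> ring=[6:NB,45:NA,63:NC]
Op 5: add ND@23 -> ring=[6:NB,23:ND,45:NA,63:NC]
Op 6: route key 21: smallest pos >= 21 is 23 -> ND
Op 7: route key 96: none >= 96, wrap to smallest pos 6 -> NB
Op 8: remove NC -> ring=[6:NB,23:ND,45:NA]
Op 9: add NE@25 -> ring=[6:NB,23:ND,25:NE,45:NA]
Op 10: add NF@9 -> ring=[6:NB,9:NF,23:ND,25:NE,45:NA]
Final route key 76: none >= 76, wrap to smallest pos 6 -> NB

Answer: NB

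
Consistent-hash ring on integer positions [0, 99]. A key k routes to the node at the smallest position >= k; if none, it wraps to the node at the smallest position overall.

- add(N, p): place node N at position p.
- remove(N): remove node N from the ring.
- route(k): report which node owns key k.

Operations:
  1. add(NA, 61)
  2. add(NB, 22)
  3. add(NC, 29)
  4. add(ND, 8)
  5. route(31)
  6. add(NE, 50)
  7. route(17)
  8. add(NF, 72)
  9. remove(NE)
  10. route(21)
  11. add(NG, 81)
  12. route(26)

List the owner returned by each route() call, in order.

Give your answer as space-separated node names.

Answer: NA NB NB NC

Derivation:
Op 1: add NA@61 -> ring=[61:NA]
Op 2: add NB@22 -> ring=[22:NB,61:NA]
Op 3: add NC@29 -> ring=[22:NB,29:NC,61:NA]
Op 4: add ND@8 -> ring=[8:ND,22:NB,29:NC,61:NA]
Op 5: route key 31: smallest pos >= 31 is 61 -> NA
Op 6: add NE@50 -> ring=[8:ND,22:NB,29:NC,50:NE,61:NA]
Op 7: route key 17: smallest pos >= 17 is 22 -> NB
Op 8: add NF@72 -> ring=[8:ND,22:NB,29:NC,50:NE,61:NA,72:NF]
Op 9: remove NE -> ring=[8:ND,22:NB,29:NC,61:NA,72:NF]
Op 10: route key 21: smallest pos >= 21 is 22 -> NB
Op 11: add NG@81 -> ring=[8:ND,22:NB,29:NC,61:NA,72:NF,81:NG]
Op 12: route key 26: smallest pos >= 26 is 29 -> NC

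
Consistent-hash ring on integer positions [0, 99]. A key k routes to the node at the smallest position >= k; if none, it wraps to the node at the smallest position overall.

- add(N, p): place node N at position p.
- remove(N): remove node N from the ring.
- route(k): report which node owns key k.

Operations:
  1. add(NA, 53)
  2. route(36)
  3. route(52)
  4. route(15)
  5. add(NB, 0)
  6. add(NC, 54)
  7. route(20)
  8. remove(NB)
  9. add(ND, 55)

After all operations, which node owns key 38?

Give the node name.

Answer: NA

Derivation:
Op 1: add NA@53 -> ring=[53:NA]
Op 2: route key 36: smallest pos >= 36 is 53 -> NA
Op 3: route key 52: smallest pos >= 52 is 53 -> NA
Op 4: route key 15: smallest pos >= 15 is 53 -> NA
Op 5: add NB@0 -> ring=[0:NB,53:NA]
Op 6: add NC@54 -> ring=[0:NB,53:NA,54:NC]
Op 7: route key 20: smallest pos >= 20 is 53 -> NA
Op 8: remove NB -> ring=[53:NA,54:NC]
Op 9: add ND@55 -> ring=[53:NA,54:NC,55:ND]
Final route key 38: smallest pos >= 38 is 53 -> NA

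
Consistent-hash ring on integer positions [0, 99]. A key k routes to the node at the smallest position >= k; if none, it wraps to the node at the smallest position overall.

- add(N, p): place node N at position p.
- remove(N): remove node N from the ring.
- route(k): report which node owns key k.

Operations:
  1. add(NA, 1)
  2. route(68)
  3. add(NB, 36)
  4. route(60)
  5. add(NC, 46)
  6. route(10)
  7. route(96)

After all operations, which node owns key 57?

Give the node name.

Answer: NA

Derivation:
Op 1: add NA@1 -> ring=[1:NA]
Op 2: route key 68: none >= 68, wrap to smallest pos 1 -> NA
Op 3: add NB@36 -> ring=[1:NA,36:NB]
Op 4: route key 60: none >= 60, wrap to smallest pos 1 -> NA
Op 5: add NC@46 -> ring=[1:NA,36:NB,46:NC]
Op 6: route key 10: smallest pos >= 10 is 36 -> NB
Op 7: route key 96: none >= 96, wrap to smallest pos 1 -> NA
Final route key 57: none >= 57, wrap to smallest pos 1 -> NA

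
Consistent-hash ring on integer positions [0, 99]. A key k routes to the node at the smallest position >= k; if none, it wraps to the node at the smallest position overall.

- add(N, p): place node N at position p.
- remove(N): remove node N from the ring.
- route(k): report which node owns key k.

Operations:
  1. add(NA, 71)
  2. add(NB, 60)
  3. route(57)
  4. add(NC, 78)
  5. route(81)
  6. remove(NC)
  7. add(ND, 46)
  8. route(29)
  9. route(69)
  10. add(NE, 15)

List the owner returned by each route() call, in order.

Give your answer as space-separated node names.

Op 1: add NA@71 -> ring=[71:NA]
Op 2: add NB@60 -> ring=[60:NB,71:NA]
Op 3: route key 57: smallest pos >= 57 is 60 -> NB
Op 4: add NC@78 -> ring=[60:NB,71:NA,78:NC]
Op 5: route key 81: none >= 81, wrap to smallest pos 60 -> NB
Op 6: remove NC -> ring=[60:NB,71:NA]
Op 7: add ND@46 -> ring=[46:ND,60:NB,71:NA]
Op 8: route key 29: smallest pos >= 29 is 46 -> ND
Op 9: route key 69: smallest pos >= 69 is 71 -> NA
Op 10: add NE@15 -> ring=[15:NE,46:ND,60:NB,71:NA]

Answer: NB NB ND NA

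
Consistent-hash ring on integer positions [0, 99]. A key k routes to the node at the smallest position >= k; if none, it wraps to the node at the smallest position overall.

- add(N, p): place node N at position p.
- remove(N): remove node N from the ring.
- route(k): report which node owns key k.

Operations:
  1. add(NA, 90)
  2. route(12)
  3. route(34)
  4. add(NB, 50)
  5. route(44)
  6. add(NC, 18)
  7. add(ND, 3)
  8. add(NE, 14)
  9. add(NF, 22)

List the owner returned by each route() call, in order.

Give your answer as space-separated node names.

Op 1: add NA@90 -> ring=[90:NA]
Op 2: route key 12: smallest pos >= 12 is 90 -> NA
Op 3: route key 34: smallest pos >= 34 is 90 -> NA
Op 4: add NB@50 -> ring=[50:NB,90:NA]
Op 5: route key 44: smallest pos >= 44 is 50 -> NB
Op 6: add NC@18 -> ring=[18:NC,50:NB,90:NA]
Op 7: add ND@3 -> ring=[3:ND,18:NC,50:NB,90:NA]
Op 8: add NE@14 -> ring=[3:ND,14:NE,18:NC,50:NB,90:NA]
Op 9: add NF@22 -> ring=[3:ND,14:NE,18:NC,22:NF,50:NB,90:NA]

Answer: NA NA NB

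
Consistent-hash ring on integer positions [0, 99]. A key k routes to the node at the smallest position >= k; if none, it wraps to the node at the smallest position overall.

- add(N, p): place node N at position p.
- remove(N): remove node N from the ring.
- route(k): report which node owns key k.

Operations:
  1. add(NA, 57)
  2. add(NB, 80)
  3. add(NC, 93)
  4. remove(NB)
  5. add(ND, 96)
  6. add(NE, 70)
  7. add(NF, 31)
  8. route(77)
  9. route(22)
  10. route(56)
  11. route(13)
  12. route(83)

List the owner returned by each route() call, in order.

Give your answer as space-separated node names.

Answer: NC NF NA NF NC

Derivation:
Op 1: add NA@57 -> ring=[57:NA]
Op 2: add NB@80 -> ring=[57:NA,80:NB]
Op 3: add NC@93 -> ring=[57:NA,80:NB,93:NC]
Op 4: remove NB -> ring=[57:NA,93:NC]
Op 5: add ND@96 -> ring=[57:NA,93:NC,96:ND]
Op 6: add NE@70 -> ring=[57:NA,70:NE,93:NC,96:ND]
Op 7: add NF@31 -> ring=[31:NF,57:NA,70:NE,93:NC,96:ND]
Op 8: route key 77: smallest pos >= 77 is 93 -> NC
Op 9: route key 22: smallest pos >= 22 is 31 -> NF
Op 10: route key 56: smallest pos >= 56 is 57 -> NA
Op 11: route key 13: smallest pos >= 13 is 31 -> NF
Op 12: route key 83: smallest pos >= 83 is 93 -> NC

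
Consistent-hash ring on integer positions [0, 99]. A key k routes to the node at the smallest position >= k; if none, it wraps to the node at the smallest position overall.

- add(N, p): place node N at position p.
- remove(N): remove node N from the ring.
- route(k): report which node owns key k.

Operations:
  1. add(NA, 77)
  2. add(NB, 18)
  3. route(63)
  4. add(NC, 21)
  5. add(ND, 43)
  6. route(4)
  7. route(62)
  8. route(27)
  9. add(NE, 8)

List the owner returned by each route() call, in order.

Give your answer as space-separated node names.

Op 1: add NA@77 -> ring=[77:NA]
Op 2: add NB@18 -> ring=[18:NB,77:NA]
Op 3: route key 63: smallest pos >= 63 is 77 -> NA
Op 4: add NC@21 -> ring=[18:NB,21:NC,77:NA]
Op 5: add ND@43 -> ring=[18:NB,21:NC,43:ND,77:NA]
Op 6: route key 4: smallest pos >= 4 is 18 -> NB
Op 7: route key 62: smallest pos >= 62 is 77 -> NA
Op 8: route key 27: smallest pos >= 27 is 43 -> ND
Op 9: add NE@8 -> ring=[8:NE,18:NB,21:NC,43:ND,77:NA]

Answer: NA NB NA ND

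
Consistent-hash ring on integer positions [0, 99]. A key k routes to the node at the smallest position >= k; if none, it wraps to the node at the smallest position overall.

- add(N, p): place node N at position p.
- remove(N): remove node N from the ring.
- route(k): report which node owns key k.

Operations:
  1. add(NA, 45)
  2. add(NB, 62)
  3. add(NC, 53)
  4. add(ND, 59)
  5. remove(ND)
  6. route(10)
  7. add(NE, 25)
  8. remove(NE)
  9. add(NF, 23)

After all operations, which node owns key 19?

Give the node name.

Op 1: add NA@45 -> ring=[45:NA]
Op 2: add NB@62 -> ring=[45:NA,62:NB]
Op 3: add NC@53 -> ring=[45:NA,53:NC,62:NB]
Op 4: add ND@59 -> ring=[45:NA,53:NC,59:ND,62:NB]
Op 5: remove ND -> ring=[45:NA,53:NC,62:NB]
Op 6: route key 10: smallest pos >= 10 is 45 -> NA
Op 7: add NE@25 -> ring=[25:NE,45:NA,53:NC,62:NB]
Op 8: remove NE -> ring=[45:NA,53:NC,62:NB]
Op 9: add NF@23 -> ring=[23:NF,45:NA,53:NC,62:NB]
Final route key 19: smallest pos >= 19 is 23 -> NF

Answer: NF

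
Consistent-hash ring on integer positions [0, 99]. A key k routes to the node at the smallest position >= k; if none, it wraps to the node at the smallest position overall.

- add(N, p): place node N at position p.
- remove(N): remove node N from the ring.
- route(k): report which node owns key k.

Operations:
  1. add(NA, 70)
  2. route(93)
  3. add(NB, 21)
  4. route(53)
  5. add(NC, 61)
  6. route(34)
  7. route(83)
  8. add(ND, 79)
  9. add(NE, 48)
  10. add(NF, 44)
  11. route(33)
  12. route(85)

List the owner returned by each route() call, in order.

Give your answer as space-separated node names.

Op 1: add NA@70 -> ring=[70:NA]
Op 2: route key 93: none >= 93, wrap to smallest pos 70 -> NA
Op 3: add NB@21 -> ring=[21:NB,70:NA]
Op 4: route key 53: smallest pos >= 53 is 70 -> NA
Op 5: add NC@61 -> ring=[21:NB,61:NC,70:NA]
Op 6: route key 34: smallest pos >= 34 is 61 -> NC
Op 7: route key 83: none >= 83, wrap to smallest pos 21 -> NB
Op 8: add ND@79 -> ring=[21:NB,61:NC,70:NA,79:ND]
Op 9: add NE@48 -> ring=[21:NB,48:NE,61:NC,70:NA,79:ND]
Op 10: add NF@44 -> ring=[21:NB,44:NF,48:NE,61:NC,70:NA,79:ND]
Op 11: route key 33: smallest pos >= 33 is 44 -> NF
Op 12: route key 85: none >= 85, wrap to smallest pos 21 -> NB

Answer: NA NA NC NB NF NB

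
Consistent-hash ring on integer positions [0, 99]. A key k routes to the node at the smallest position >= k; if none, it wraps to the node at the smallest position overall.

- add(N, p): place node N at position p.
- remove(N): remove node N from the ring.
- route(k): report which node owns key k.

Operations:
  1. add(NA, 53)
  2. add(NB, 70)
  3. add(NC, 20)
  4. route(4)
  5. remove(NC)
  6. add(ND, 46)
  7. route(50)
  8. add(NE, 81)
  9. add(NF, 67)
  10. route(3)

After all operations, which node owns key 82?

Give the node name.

Answer: ND

Derivation:
Op 1: add NA@53 -> ring=[53:NA]
Op 2: add NB@70 -> ring=[53:NA,70:NB]
Op 3: add NC@20 -> ring=[20:NC,53:NA,70:NB]
Op 4: route key 4: smallest pos >= 4 is 20 -> NC
Op 5: remove NC -> ring=[53:NA,70:NB]
Op 6: add ND@46 -> ring=[46:ND,53:NA,70:NB]
Op 7: route key 50: smallest pos >= 50 is 53 -> NA
Op 8: add NE@81 -> ring=[46:ND,53:NA,70:NB,81:NE]
Op 9: add NF@67 -> ring=[46:ND,53:NA,67:NF,70:NB,81:NE]
Op 10: route key 3: smallest pos >= 3 is 46 -> ND
Final route key 82: none >= 82, wrap to smallest pos 46 -> ND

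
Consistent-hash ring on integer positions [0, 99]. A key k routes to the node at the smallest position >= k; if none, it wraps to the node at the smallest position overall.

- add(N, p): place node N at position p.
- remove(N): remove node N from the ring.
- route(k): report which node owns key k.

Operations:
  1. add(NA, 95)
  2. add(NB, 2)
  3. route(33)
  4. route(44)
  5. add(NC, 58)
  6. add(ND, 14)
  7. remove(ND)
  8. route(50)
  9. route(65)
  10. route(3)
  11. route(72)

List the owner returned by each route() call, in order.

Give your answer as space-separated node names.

Answer: NA NA NC NA NC NA

Derivation:
Op 1: add NA@95 -> ring=[95:NA]
Op 2: add NB@2 -> ring=[2:NB,95:NA]
Op 3: route key 33: smallest pos >= 33 is 95 -> NA
Op 4: route key 44: smallest pos >= 44 is 95 -> NA
Op 5: add NC@58 -> ring=[2:NB,58:NC,95:NA]
Op 6: add ND@14 -> ring=[2:NB,14:ND,58:NC,95:NA]
Op 7: remove ND -> ring=[2:NB,58:NC,95:NA]
Op 8: route key 50: smallest pos >= 50 is 58 -> NC
Op 9: route key 65: smallest pos >= 65 is 95 -> NA
Op 10: route key 3: smallest pos >= 3 is 58 -> NC
Op 11: route key 72: smallest pos >= 72 is 95 -> NA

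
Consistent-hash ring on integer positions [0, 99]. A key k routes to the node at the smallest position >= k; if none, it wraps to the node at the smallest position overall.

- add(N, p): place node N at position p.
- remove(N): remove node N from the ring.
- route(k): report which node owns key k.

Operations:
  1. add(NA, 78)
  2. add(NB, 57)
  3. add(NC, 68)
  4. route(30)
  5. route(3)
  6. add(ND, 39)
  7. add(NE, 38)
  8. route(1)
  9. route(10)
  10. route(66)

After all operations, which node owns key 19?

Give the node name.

Answer: NE

Derivation:
Op 1: add NA@78 -> ring=[78:NA]
Op 2: add NB@57 -> ring=[57:NB,78:NA]
Op 3: add NC@68 -> ring=[57:NB,68:NC,78:NA]
Op 4: route key 30: smallest pos >= 30 is 57 -> NB
Op 5: route key 3: smallest pos >= 3 is 57 -> NB
Op 6: add ND@39 -> ring=[39:ND,57:NB,68:NC,78:NA]
Op 7: add NE@38 -> ring=[38:NE,39:ND,57:NB,68:NC,78:NA]
Op 8: route key 1: smallest pos >= 1 is 38 -> NE
Op 9: route key 10: smallest pos >= 10 is 38 -> NE
Op 10: route key 66: smallest pos >= 66 is 68 -> NC
Final route key 19: smallest pos >= 19 is 38 -> NE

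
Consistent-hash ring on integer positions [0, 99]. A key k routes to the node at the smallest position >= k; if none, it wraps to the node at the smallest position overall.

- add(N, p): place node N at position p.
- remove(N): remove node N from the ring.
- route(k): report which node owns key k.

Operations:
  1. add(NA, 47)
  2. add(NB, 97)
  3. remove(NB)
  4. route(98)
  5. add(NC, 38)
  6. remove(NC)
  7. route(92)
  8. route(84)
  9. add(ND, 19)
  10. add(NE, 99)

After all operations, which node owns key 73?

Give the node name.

Answer: NE

Derivation:
Op 1: add NA@47 -> ring=[47:NA]
Op 2: add NB@97 -> ring=[47:NA,97:NB]
Op 3: remove NB -> ring=[47:NA]
Op 4: route key 98: none >= 98, wrap to smallest pos 47 -> NA
Op 5: add NC@38 -> ring=[38:NC,47:NA]
Op 6: remove NC -> ring=[47:NA]
Op 7: route key 92: none >= 92, wrap to smallest pos 47 -> NA
Op 8: route key 84: none >= 84, wrap to smallest pos 47 -> NA
Op 9: add ND@19 -> ring=[19:ND,47:NA]
Op 10: add NE@99 -> ring=[19:ND,47:NA,99:NE]
Final route key 73: smallest pos >= 73 is 99 -> NE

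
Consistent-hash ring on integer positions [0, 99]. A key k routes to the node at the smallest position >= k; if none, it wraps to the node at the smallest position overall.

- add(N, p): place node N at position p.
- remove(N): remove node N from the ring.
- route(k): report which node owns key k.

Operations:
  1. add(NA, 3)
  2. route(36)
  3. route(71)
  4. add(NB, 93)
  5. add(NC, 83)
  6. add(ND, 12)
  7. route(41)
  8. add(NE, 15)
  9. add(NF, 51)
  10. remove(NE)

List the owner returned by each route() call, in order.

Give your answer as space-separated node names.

Op 1: add NA@3 -> ring=[3:NA]
Op 2: route key 36: none >= 36, wrap to smallest pos 3 -> NA
Op 3: route key 71: none >= 71, wrap to smallest pos 3 -> NA
Op 4: add NB@93 -> ring=[3:NA,93:NB]
Op 5: add NC@83 -> ring=[3:NA,83:NC,93:NB]
Op 6: add ND@12 -> ring=[3:NA,12:ND,83:NC,93:NB]
Op 7: route key 41: smallest pos >= 41 is 83 -> NC
Op 8: add NE@15 -> ring=[3:NA,12:ND,15:NE,83:NC,93:NB]
Op 9: add NF@51 -> ring=[3:NA,12:ND,15:NE,51:NF,83:NC,93:NB]
Op 10: remove NE -> ring=[3:NA,12:ND,51:NF,83:NC,93:NB]

Answer: NA NA NC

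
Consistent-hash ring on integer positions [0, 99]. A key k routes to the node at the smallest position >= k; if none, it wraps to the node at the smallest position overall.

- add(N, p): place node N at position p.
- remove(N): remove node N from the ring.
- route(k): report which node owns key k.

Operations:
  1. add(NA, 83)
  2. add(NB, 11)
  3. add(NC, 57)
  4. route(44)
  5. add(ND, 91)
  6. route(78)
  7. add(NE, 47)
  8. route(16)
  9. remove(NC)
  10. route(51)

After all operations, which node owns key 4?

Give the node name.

Answer: NB

Derivation:
Op 1: add NA@83 -> ring=[83:NA]
Op 2: add NB@11 -> ring=[11:NB,83:NA]
Op 3: add NC@57 -> ring=[11:NB,57:NC,83:NA]
Op 4: route key 44: smallest pos >= 44 is 57 -> NC
Op 5: add ND@91 -> ring=[11:NB,57:NC,83:NA,91:ND]
Op 6: route key 78: smallest pos >= 78 is 83 -> NA
Op 7: add NE@47 -> ring=[11:NB,47:NE,57:NC,83:NA,91:ND]
Op 8: route key 16: smallest pos >= 16 is 47 -> NE
Op 9: remove NC -> ring=[11:NB,47:NE,83:NA,91:ND]
Op 10: route key 51: smallest pos >= 51 is 83 -> NA
Final route key 4: smallest pos >= 4 is 11 -> NB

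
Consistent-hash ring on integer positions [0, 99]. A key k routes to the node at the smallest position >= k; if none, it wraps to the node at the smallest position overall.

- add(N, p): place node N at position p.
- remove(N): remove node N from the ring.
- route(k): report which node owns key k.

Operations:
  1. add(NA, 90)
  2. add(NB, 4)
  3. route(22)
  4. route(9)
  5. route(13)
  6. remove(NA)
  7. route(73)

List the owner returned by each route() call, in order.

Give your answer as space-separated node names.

Op 1: add NA@90 -> ring=[90:NA]
Op 2: add NB@4 -> ring=[4:NB,90:NA]
Op 3: route key 22: smallest pos >= 22 is 90 -> NA
Op 4: route key 9: smallest pos >= 9 is 90 -> NA
Op 5: route key 13: smallest pos >= 13 is 90 -> NA
Op 6: remove NA -> ring=[4:NB]
Op 7: route key 73: none >= 73, wrap to smallest pos 4 -> NB

Answer: NA NA NA NB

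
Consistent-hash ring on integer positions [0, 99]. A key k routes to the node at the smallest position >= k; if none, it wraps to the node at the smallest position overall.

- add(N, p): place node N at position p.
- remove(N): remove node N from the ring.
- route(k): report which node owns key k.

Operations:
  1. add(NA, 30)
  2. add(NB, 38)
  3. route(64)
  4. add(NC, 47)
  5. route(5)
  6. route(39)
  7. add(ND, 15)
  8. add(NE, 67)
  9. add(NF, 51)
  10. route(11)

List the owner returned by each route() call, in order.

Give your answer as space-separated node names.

Answer: NA NA NC ND

Derivation:
Op 1: add NA@30 -> ring=[30:NA]
Op 2: add NB@38 -> ring=[30:NA,38:NB]
Op 3: route key 64: none >= 64, wrap to smallest pos 30 -> NA
Op 4: add NC@47 -> ring=[30:NA,38:NB,47:NC]
Op 5: route key 5: smallest pos >= 5 is 30 -> NA
Op 6: route key 39: smallest pos >= 39 is 47 -> NC
Op 7: add ND@15 -> ring=[15:ND,30:NA,38:NB,47:NC]
Op 8: add NE@67 -> ring=[15:ND,30:NA,38:NB,47:NC,67:NE]
Op 9: add NF@51 -> ring=[15:ND,30:NA,38:NB,47:NC,51:NF,67:NE]
Op 10: route key 11: smallest pos >= 11 is 15 -> ND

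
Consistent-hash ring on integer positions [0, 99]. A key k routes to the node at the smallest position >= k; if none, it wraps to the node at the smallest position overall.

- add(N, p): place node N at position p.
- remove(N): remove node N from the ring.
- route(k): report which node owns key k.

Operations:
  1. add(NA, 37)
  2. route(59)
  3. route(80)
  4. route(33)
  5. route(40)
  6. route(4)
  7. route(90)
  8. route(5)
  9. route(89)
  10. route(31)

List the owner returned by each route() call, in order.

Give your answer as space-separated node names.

Answer: NA NA NA NA NA NA NA NA NA

Derivation:
Op 1: add NA@37 -> ring=[37:NA]
Op 2: route key 59: none >= 59, wrap to smallest pos 37 -> NA
Op 3: route key 80: none >= 80, wrap to smallest pos 37 -> NA
Op 4: route key 33: smallest pos >= 33 is 37 -> NA
Op 5: route key 40: none >= 40, wrap to smallest pos 37 -> NA
Op 6: route key 4: smallest pos >= 4 is 37 -> NA
Op 7: route key 90: none >= 90, wrap to smallest pos 37 -> NA
Op 8: route key 5: smallest pos >= 5 is 37 -> NA
Op 9: route key 89: none >= 89, wrap to smallest pos 37 -> NA
Op 10: route key 31: smallest pos >= 31 is 37 -> NA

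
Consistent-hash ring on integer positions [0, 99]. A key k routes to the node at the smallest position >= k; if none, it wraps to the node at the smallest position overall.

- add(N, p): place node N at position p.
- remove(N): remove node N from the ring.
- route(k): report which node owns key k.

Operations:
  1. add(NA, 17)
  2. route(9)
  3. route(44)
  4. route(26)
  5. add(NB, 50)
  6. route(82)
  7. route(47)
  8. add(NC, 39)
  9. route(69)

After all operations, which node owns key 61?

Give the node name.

Answer: NA

Derivation:
Op 1: add NA@17 -> ring=[17:NA]
Op 2: route key 9: smallest pos >= 9 is 17 -> NA
Op 3: route key 44: none >= 44, wrap to smallest pos 17 -> NA
Op 4: route key 26: none >= 26, wrap to smallest pos 17 -> NA
Op 5: add NB@50 -> ring=[17:NA,50:NB]
Op 6: route key 82: none >= 82, wrap to smallest pos 17 -> NA
Op 7: route key 47: smallest pos >= 47 is 50 -> NB
Op 8: add NC@39 -> ring=[17:NA,39:NC,50:NB]
Op 9: route key 69: none >= 69, wrap to smallest pos 17 -> NA
Final route key 61: none >= 61, wrap to smallest pos 17 -> NA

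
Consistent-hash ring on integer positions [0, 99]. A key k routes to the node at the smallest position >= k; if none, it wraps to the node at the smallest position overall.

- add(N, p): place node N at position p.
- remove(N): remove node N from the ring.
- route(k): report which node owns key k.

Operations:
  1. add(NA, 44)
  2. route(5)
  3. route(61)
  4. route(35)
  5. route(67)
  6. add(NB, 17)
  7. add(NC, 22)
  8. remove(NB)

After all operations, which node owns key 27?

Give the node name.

Answer: NA

Derivation:
Op 1: add NA@44 -> ring=[44:NA]
Op 2: route key 5: smallest pos >= 5 is 44 -> NA
Op 3: route key 61: none >= 61, wrap to smallest pos 44 -> NA
Op 4: route key 35: smallest pos >= 35 is 44 -> NA
Op 5: route key 67: none >= 67, wrap to smallest pos 44 -> NA
Op 6: add NB@17 -> ring=[17:NB,44:NA]
Op 7: add NC@22 -> ring=[17:NB,22:NC,44:NA]
Op 8: remove NB -> ring=[22:NC,44:NA]
Final route key 27: smallest pos >= 27 is 44 -> NA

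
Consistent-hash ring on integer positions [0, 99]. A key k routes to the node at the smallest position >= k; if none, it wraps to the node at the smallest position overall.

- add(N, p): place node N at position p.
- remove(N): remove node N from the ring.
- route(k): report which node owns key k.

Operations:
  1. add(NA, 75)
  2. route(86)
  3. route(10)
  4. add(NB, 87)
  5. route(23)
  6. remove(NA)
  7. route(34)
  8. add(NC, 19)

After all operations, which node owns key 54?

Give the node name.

Answer: NB

Derivation:
Op 1: add NA@75 -> ring=[75:NA]
Op 2: route key 86: none >= 86, wrap to smallest pos 75 -> NA
Op 3: route key 10: smallest pos >= 10 is 75 -> NA
Op 4: add NB@87 -> ring=[75:NA,87:NB]
Op 5: route key 23: smallest pos >= 23 is 75 -> NA
Op 6: remove NA -> ring=[87:NB]
Op 7: route key 34: smallest pos >= 34 is 87 -> NB
Op 8: add NC@19 -> ring=[19:NC,87:NB]
Final route key 54: smallest pos >= 54 is 87 -> NB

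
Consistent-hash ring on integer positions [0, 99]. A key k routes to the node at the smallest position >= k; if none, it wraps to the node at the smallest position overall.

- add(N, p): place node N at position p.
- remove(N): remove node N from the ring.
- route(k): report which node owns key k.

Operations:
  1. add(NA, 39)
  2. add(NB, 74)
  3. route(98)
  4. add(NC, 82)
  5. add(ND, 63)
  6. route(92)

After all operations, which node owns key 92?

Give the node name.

Answer: NA

Derivation:
Op 1: add NA@39 -> ring=[39:NA]
Op 2: add NB@74 -> ring=[39:NA,74:NB]
Op 3: route key 98: none >= 98, wrap to smallest pos 39 -> NA
Op 4: add NC@82 -> ring=[39:NA,74:NB,82:NC]
Op 5: add ND@63 -> ring=[39:NA,63:ND,74:NB,82:NC]
Op 6: route key 92: none >= 92, wrap to smallest pos 39 -> NA
Final route key 92: none >= 92, wrap to smallest pos 39 -> NA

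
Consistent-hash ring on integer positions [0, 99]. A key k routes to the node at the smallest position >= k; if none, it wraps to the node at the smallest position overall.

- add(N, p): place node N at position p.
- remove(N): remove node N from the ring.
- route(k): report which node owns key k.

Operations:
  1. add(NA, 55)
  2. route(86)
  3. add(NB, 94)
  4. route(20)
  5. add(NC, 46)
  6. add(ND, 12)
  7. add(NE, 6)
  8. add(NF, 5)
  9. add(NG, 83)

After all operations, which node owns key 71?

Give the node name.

Answer: NG

Derivation:
Op 1: add NA@55 -> ring=[55:NA]
Op 2: route key 86: none >= 86, wrap to smallest pos 55 -> NA
Op 3: add NB@94 -> ring=[55:NA,94:NB]
Op 4: route key 20: smallest pos >= 20 is 55 -> NA
Op 5: add NC@46 -> ring=[46:NC,55:NA,94:NB]
Op 6: add ND@12 -> ring=[12:ND,46:NC,55:NA,94:NB]
Op 7: add NE@6 -> ring=[6:NE,12:ND,46:NC,55:NA,94:NB]
Op 8: add NF@5 -> ring=[5:NF,6:NE,12:ND,46:NC,55:NA,94:NB]
Op 9: add NG@83 -> ring=[5:NF,6:NE,12:ND,46:NC,55:NA,83:NG,94:NB]
Final route key 71: smallest pos >= 71 is 83 -> NG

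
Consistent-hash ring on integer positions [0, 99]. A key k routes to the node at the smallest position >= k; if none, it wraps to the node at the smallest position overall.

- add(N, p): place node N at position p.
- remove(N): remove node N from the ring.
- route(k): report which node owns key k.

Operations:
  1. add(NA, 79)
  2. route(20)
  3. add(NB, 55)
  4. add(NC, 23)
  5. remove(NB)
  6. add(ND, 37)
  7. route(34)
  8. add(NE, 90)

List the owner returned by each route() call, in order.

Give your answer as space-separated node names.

Answer: NA ND

Derivation:
Op 1: add NA@79 -> ring=[79:NA]
Op 2: route key 20: smallest pos >= 20 is 79 -> NA
Op 3: add NB@55 -> ring=[55:NB,79:NA]
Op 4: add NC@23 -> ring=[23:NC,55:NB,79:NA]
Op 5: remove NB -> ring=[23:NC,79:NA]
Op 6: add ND@37 -> ring=[23:NC,37:ND,79:NA]
Op 7: route key 34: smallest pos >= 34 is 37 -> ND
Op 8: add NE@90 -> ring=[23:NC,37:ND,79:NA,90:NE]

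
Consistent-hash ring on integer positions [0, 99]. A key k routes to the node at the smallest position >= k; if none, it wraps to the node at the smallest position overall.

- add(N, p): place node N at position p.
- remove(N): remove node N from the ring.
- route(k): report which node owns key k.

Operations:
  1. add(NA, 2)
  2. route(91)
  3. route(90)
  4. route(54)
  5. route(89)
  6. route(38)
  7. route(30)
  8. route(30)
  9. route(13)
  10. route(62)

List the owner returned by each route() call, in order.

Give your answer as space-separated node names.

Op 1: add NA@2 -> ring=[2:NA]
Op 2: route key 91: none >= 91, wrap to smallest pos 2 -> NA
Op 3: route key 90: none >= 90, wrap to smallest pos 2 -> NA
Op 4: route key 54: none >= 54, wrap to smallest pos 2 -> NA
Op 5: route key 89: none >= 89, wrap to smallest pos 2 -> NA
Op 6: route key 38: none >= 38, wrap to smallest pos 2 -> NA
Op 7: route key 30: none >= 30, wrap to smallest pos 2 -> NA
Op 8: route key 30: none >= 30, wrap to smallest pos 2 -> NA
Op 9: route key 13: none >= 13, wrap to smallest pos 2 -> NA
Op 10: route key 62: none >= 62, wrap to smallest pos 2 -> NA

Answer: NA NA NA NA NA NA NA NA NA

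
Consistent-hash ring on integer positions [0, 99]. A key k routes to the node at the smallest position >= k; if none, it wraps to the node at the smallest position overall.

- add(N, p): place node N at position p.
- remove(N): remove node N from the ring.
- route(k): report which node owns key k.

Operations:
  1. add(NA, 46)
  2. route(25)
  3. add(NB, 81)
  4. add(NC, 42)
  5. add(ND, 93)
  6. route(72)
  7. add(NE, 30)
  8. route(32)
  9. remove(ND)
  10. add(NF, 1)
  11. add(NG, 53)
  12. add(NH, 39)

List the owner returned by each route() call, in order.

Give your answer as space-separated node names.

Op 1: add NA@46 -> ring=[46:NA]
Op 2: route key 25: smallest pos >= 25 is 46 -> NA
Op 3: add NB@81 -> ring=[46:NA,81:NB]
Op 4: add NC@42 -> ring=[42:NC,46:NA,81:NB]
Op 5: add ND@93 -> ring=[42:NC,46:NA,81:NB,93:ND]
Op 6: route key 72: smallest pos >= 72 is 81 -> NB
Op 7: add NE@30 -> ring=[30:NE,42:NC,46:NA,81:NB,93:ND]
Op 8: route key 32: smallest pos >= 32 is 42 -> NC
Op 9: remove ND -> ring=[30:NE,42:NC,46:NA,81:NB]
Op 10: add NF@1 -> ring=[1:NF,30:NE,42:NC,46:NA,81:NB]
Op 11: add NG@53 -> ring=[1:NF,30:NE,42:NC,46:NA,53:NG,81:NB]
Op 12: add NH@39 -> ring=[1:NF,30:NE,39:NH,42:NC,46:NA,53:NG,81:NB]

Answer: NA NB NC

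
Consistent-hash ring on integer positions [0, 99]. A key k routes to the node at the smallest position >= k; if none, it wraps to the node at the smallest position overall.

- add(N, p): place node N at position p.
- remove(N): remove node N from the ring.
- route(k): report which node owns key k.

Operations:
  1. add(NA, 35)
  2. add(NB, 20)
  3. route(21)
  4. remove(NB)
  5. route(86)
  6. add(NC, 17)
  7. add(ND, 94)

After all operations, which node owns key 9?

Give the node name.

Op 1: add NA@35 -> ring=[35:NA]
Op 2: add NB@20 -> ring=[20:NB,35:NA]
Op 3: route key 21: smallest pos >= 21 is 35 -> NA
Op 4: remove NB -> ring=[35:NA]
Op 5: route key 86: none >= 86, wrap to smallest pos 35 -> NA
Op 6: add NC@17 -> ring=[17:NC,35:NA]
Op 7: add ND@94 -> ring=[17:NC,35:NA,94:ND]
Final route key 9: smallest pos >= 9 is 17 -> NC

Answer: NC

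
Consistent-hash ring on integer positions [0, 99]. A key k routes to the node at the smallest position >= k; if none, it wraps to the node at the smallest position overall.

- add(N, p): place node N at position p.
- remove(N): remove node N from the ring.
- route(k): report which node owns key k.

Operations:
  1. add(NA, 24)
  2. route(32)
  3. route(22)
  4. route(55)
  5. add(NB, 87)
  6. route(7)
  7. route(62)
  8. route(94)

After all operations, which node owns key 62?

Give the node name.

Op 1: add NA@24 -> ring=[24:NA]
Op 2: route key 32: none >= 32, wrap to smallest pos 24 -> NA
Op 3: route key 22: smallest pos >= 22 is 24 -> NA
Op 4: route key 55: none >= 55, wrap to smallest pos 24 -> NA
Op 5: add NB@87 -> ring=[24:NA,87:NB]
Op 6: route key 7: smallest pos >= 7 is 24 -> NA
Op 7: route key 62: smallest pos >= 62 is 87 -> NB
Op 8: route key 94: none >= 94, wrap to smallest pos 24 -> NA
Final route key 62: smallest pos >= 62 is 87 -> NB

Answer: NB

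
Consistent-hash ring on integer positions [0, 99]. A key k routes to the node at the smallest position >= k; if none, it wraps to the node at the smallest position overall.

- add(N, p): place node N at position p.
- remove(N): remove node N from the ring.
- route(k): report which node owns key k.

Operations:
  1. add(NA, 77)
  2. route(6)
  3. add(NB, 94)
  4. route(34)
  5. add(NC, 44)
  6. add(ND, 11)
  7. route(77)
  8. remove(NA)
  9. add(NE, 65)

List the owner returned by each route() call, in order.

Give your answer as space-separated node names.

Op 1: add NA@77 -> ring=[77:NA]
Op 2: route key 6: smallest pos >= 6 is 77 -> NA
Op 3: add NB@94 -> ring=[77:NA,94:NB]
Op 4: route key 34: smallest pos >= 34 is 77 -> NA
Op 5: add NC@44 -> ring=[44:NC,77:NA,94:NB]
Op 6: add ND@11 -> ring=[11:ND,44:NC,77:NA,94:NB]
Op 7: route key 77: smallest pos >= 77 is 77 -> NA
Op 8: remove NA -> ring=[11:ND,44:NC,94:NB]
Op 9: add NE@65 -> ring=[11:ND,44:NC,65:NE,94:NB]

Answer: NA NA NA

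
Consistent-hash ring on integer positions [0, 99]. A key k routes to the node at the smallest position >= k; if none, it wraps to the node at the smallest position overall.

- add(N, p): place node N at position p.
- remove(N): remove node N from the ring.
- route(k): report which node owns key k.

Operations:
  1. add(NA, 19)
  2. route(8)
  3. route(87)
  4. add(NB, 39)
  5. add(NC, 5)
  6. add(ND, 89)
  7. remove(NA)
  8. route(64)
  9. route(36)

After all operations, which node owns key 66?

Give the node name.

Answer: ND

Derivation:
Op 1: add NA@19 -> ring=[19:NA]
Op 2: route key 8: smallest pos >= 8 is 19 -> NA
Op 3: route key 87: none >= 87, wrap to smallest pos 19 -> NA
Op 4: add NB@39 -> ring=[19:NA,39:NB]
Op 5: add NC@5 -> ring=[5:NC,19:NA,39:NB]
Op 6: add ND@89 -> ring=[5:NC,19:NA,39:NB,89:ND]
Op 7: remove NA -> ring=[5:NC,39:NB,89:ND]
Op 8: route key 64: smallest pos >= 64 is 89 -> ND
Op 9: route key 36: smallest pos >= 36 is 39 -> NB
Final route key 66: smallest pos >= 66 is 89 -> ND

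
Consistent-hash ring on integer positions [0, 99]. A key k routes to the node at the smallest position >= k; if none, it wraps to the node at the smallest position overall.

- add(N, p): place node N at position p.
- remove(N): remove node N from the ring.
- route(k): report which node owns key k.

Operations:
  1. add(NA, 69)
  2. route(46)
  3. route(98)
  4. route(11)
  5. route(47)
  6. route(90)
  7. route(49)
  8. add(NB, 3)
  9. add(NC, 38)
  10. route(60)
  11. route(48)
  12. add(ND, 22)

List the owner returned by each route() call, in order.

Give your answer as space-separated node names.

Op 1: add NA@69 -> ring=[69:NA]
Op 2: route key 46: smallest pos >= 46 is 69 -> NA
Op 3: route key 98: none >= 98, wrap to smallest pos 69 -> NA
Op 4: route key 11: smallest pos >= 11 is 69 -> NA
Op 5: route key 47: smallest pos >= 47 is 69 -> NA
Op 6: route key 90: none >= 90, wrap to smallest pos 69 -> NA
Op 7: route key 49: smallest pos >= 49 is 69 -> NA
Op 8: add NB@3 -> ring=[3:NB,69:NA]
Op 9: add NC@38 -> ring=[3:NB,38:NC,69:NA]
Op 10: route key 60: smallest pos >= 60 is 69 -> NA
Op 11: route key 48: smallest pos >= 48 is 69 -> NA
Op 12: add ND@22 -> ring=[3:NB,22:ND,38:NC,69:NA]

Answer: NA NA NA NA NA NA NA NA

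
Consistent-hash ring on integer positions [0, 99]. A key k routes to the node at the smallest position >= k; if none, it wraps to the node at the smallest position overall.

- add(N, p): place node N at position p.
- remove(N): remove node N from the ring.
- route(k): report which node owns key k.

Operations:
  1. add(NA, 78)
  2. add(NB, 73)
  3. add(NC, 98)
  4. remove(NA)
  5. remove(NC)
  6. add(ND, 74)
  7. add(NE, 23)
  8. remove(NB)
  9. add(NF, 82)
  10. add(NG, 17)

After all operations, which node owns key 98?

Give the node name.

Op 1: add NA@78 -> ring=[78:NA]
Op 2: add NB@73 -> ring=[73:NB,78:NA]
Op 3: add NC@98 -> ring=[73:NB,78:NA,98:NC]
Op 4: remove NA -> ring=[73:NB,98:NC]
Op 5: remove NC -> ring=[73:NB]
Op 6: add ND@74 -> ring=[73:NB,74:ND]
Op 7: add NE@23 -> ring=[23:NE,73:NB,74:ND]
Op 8: remove NB -> ring=[23:NE,74:ND]
Op 9: add NF@82 -> ring=[23:NE,74:ND,82:NF]
Op 10: add NG@17 -> ring=[17:NG,23:NE,74:ND,82:NF]
Final route key 98: none >= 98, wrap to smallest pos 17 -> NG

Answer: NG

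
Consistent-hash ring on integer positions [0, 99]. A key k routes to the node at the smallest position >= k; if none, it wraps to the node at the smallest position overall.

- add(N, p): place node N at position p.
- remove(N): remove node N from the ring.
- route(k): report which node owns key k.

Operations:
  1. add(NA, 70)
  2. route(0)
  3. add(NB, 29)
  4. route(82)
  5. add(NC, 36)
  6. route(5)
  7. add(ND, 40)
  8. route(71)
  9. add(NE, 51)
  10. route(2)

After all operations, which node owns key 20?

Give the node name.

Op 1: add NA@70 -> ring=[70:NA]
Op 2: route key 0: smallest pos >= 0 is 70 -> NA
Op 3: add NB@29 -> ring=[29:NB,70:NA]
Op 4: route key 82: none >= 82, wrap to smallest pos 29 -> NB
Op 5: add NC@36 -> ring=[29:NB,36:NC,70:NA]
Op 6: route key 5: smallest pos >= 5 is 29 -> NB
Op 7: add ND@40 -> ring=[29:NB,36:NC,40:ND,70:NA]
Op 8: route key 71: none >= 71, wrap to smallest pos 29 -> NB
Op 9: add NE@51 -> ring=[29:NB,36:NC,40:ND,51:NE,70:NA]
Op 10: route key 2: smallest pos >= 2 is 29 -> NB
Final route key 20: smallest pos >= 20 is 29 -> NB

Answer: NB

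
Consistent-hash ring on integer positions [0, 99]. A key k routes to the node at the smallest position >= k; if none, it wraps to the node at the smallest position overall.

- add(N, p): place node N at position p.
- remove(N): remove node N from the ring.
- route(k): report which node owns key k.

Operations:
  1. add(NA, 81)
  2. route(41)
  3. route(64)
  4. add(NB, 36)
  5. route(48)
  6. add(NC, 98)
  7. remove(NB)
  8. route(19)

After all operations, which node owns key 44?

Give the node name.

Op 1: add NA@81 -> ring=[81:NA]
Op 2: route key 41: smallest pos >= 41 is 81 -> NA
Op 3: route key 64: smallest pos >= 64 is 81 -> NA
Op 4: add NB@36 -> ring=[36:NB,81:NA]
Op 5: route key 48: smallest pos >= 48 is 81 -> NA
Op 6: add NC@98 -> ring=[36:NB,81:NA,98:NC]
Op 7: remove NB -> ring=[81:NA,98:NC]
Op 8: route key 19: smallest pos >= 19 is 81 -> NA
Final route key 44: smallest pos >= 44 is 81 -> NA

Answer: NA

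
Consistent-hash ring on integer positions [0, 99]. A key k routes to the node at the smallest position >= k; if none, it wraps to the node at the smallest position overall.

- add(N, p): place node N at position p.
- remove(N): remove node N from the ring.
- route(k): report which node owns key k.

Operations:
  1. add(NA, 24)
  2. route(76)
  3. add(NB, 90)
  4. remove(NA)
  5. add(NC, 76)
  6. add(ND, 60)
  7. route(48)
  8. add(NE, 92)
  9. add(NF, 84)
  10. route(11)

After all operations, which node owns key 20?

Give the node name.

Op 1: add NA@24 -> ring=[24:NA]
Op 2: route key 76: none >= 76, wrap to smallest pos 24 -> NA
Op 3: add NB@90 -> ring=[24:NA,90:NB]
Op 4: remove NA -> ring=[90:NB]
Op 5: add NC@76 -> ring=[76:NC,90:NB]
Op 6: add ND@60 -> ring=[60:ND,76:NC,90:NB]
Op 7: route key 48: smallest pos >= 48 is 60 -> ND
Op 8: add NE@92 -> ring=[60:ND,76:NC,90:NB,92:NE]
Op 9: add NF@84 -> ring=[60:ND,76:NC,84:NF,90:NB,92:NE]
Op 10: route key 11: smallest pos >= 11 is 60 -> ND
Final route key 20: smallest pos >= 20 is 60 -> ND

Answer: ND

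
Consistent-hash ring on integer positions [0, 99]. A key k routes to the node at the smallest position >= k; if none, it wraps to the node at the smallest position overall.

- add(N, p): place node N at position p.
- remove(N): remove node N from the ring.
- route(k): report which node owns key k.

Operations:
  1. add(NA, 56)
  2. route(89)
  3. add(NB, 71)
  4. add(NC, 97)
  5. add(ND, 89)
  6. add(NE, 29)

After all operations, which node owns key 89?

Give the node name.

Answer: ND

Derivation:
Op 1: add NA@56 -> ring=[56:NA]
Op 2: route key 89: none >= 89, wrap to smallest pos 56 -> NA
Op 3: add NB@71 -> ring=[56:NA,71:NB]
Op 4: add NC@97 -> ring=[56:NA,71:NB,97:NC]
Op 5: add ND@89 -> ring=[56:NA,71:NB,89:ND,97:NC]
Op 6: add NE@29 -> ring=[29:NE,56:NA,71:NB,89:ND,97:NC]
Final route key 89: smallest pos >= 89 is 89 -> ND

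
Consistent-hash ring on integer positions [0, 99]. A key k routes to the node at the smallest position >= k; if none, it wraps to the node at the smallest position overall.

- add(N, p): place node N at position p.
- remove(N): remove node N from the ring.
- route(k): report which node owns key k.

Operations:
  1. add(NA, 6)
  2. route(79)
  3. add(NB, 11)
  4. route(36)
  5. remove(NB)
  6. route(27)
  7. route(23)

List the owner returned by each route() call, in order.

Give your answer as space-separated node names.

Op 1: add NA@6 -> ring=[6:NA]
Op 2: route key 79: none >= 79, wrap to smallest pos 6 -> NA
Op 3: add NB@11 -> ring=[6:NA,11:NB]
Op 4: route key 36: none >= 36, wrap to smallest pos 6 -> NA
Op 5: remove NB -> ring=[6:NA]
Op 6: route key 27: none >= 27, wrap to smallest pos 6 -> NA
Op 7: route key 23: none >= 23, wrap to smallest pos 6 -> NA

Answer: NA NA NA NA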